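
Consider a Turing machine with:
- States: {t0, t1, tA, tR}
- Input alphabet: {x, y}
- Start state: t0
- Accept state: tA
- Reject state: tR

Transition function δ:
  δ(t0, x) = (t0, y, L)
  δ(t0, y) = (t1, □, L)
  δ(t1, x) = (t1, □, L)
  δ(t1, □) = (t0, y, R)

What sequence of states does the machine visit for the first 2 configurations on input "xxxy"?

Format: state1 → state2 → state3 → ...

Execution trace:
Initial: [t0]xxxy
Step 1: δ(t0, x) = (t0, y, L) → [t0]□yxxy

No transition is defined for δ(t0, □). By convention the machine halts and rejects.

State sequence: t0 → t0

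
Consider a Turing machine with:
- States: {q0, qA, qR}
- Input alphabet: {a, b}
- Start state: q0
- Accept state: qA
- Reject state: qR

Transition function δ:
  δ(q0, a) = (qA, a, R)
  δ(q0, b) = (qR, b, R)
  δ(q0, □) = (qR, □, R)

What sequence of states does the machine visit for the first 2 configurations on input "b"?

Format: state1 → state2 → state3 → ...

Execution trace:
Initial: [q0]b
Step 1: δ(q0, b) = (qR, b, R) → b[qR]□

The machine reaches the reject state qR and halts.

State sequence: q0 → qR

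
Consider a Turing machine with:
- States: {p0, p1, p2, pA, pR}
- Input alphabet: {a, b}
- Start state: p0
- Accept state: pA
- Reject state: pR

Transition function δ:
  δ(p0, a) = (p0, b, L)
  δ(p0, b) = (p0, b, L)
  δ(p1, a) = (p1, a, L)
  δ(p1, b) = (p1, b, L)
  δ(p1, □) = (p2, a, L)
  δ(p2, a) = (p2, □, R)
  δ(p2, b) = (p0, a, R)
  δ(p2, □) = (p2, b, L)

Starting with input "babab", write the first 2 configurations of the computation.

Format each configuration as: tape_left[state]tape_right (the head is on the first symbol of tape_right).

Transitions applied:
Step 1: δ(p0, b) = (p0, b, L)

The first 2 configurations are:
[p0]babab ⊢ [p0]□babab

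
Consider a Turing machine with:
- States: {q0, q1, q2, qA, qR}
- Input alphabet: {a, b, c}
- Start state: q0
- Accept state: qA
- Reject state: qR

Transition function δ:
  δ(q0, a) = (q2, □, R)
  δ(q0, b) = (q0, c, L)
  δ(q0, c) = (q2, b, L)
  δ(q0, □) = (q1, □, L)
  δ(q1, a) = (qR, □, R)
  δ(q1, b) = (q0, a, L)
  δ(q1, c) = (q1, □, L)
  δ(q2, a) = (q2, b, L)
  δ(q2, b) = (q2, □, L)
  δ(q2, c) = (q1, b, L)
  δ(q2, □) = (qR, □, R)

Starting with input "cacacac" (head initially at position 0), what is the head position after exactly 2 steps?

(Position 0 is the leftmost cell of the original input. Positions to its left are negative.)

Execution trace (head position shown):
Step 0: [q0]cacacac  (head at position 0)
Step 1: move left → [q2]□bacacac  (head at position -1)
Step 2: move right → □[qR]bacacac  (head at position 0)

After 2 steps, the head is at position 0.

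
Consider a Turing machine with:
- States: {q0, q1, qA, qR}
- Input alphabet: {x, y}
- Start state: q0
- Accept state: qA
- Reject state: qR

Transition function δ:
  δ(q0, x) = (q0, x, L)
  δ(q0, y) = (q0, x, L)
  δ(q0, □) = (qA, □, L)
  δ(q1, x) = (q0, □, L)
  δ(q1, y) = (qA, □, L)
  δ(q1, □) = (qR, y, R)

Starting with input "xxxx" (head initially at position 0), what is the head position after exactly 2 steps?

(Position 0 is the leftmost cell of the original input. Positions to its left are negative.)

Execution trace (head position shown):
Step 0: [q0]xxxx  (head at position 0)
Step 1: move left → [q0]□xxxx  (head at position -1)
Step 2: move left → [qA]□□xxxx  (head at position -2)

After 2 steps, the head is at position -2.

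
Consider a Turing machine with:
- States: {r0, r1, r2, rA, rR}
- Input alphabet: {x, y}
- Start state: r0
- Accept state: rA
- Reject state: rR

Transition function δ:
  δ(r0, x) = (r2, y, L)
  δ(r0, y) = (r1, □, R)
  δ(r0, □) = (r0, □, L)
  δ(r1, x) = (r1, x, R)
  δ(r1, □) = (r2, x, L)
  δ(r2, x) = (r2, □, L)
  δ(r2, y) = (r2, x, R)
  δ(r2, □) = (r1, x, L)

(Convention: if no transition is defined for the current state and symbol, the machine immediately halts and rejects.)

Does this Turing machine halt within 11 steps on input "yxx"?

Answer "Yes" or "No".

Execution trace:
Initial: [r0]yxx
Step 1: δ(r0, y) = (r1, □, R) → □[r1]xx
Step 2: δ(r1, x) = (r1, x, R) → □x[r1]x
Step 3: δ(r1, x) = (r1, x, R) → □xx[r1]□
Step 4: δ(r1, □) = (r2, x, L) → □x[r2]xx
Step 5: δ(r2, x) = (r2, □, L) → □[r2]x□x
Step 6: δ(r2, x) = (r2, □, L) → [r2]□□□x
Step 7: δ(r2, □) = (r1, x, L) → [r1]□x□□x
Step 8: δ(r1, □) = (r2, x, L) → [r2]□xx□□x
Step 9: δ(r2, □) = (r1, x, L) → [r1]□xxx□□x
Step 10: δ(r1, □) = (r2, x, L) → [r2]□xxxx□□x
Step 11: δ(r2, □) = (r1, x, L) → [r1]□xxxxx□□x

The machine has not reached a halting state after 11 steps.
The machine did not halt within the 11-step bound.

Answer: No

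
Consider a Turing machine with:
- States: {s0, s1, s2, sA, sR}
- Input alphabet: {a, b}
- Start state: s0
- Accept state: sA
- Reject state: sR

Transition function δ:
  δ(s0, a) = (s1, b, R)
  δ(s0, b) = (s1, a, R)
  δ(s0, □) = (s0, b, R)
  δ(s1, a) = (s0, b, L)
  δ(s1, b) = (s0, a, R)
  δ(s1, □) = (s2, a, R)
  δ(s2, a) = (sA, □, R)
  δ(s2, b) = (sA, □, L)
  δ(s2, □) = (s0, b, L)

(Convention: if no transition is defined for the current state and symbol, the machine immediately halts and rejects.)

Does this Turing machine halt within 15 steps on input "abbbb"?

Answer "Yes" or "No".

Execution trace:
Initial: [s0]abbbb
Step 1: δ(s0, a) = (s1, b, R) → b[s1]bbbb
Step 2: δ(s1, b) = (s0, a, R) → ba[s0]bbb
Step 3: δ(s0, b) = (s1, a, R) → baa[s1]bb
Step 4: δ(s1, b) = (s0, a, R) → baaa[s0]b
Step 5: δ(s0, b) = (s1, a, R) → baaaa[s1]□
Step 6: δ(s1, □) = (s2, a, R) → baaaaa[s2]□
Step 7: δ(s2, □) = (s0, b, L) → baaaa[s0]ab
Step 8: δ(s0, a) = (s1, b, R) → baaaab[s1]b
Step 9: δ(s1, b) = (s0, a, R) → baaaaba[s0]□
Step 10: δ(s0, □) = (s0, b, R) → baaaabab[s0]□
Step 11: δ(s0, □) = (s0, b, R) → baaaababb[s0]□
Step 12: δ(s0, □) = (s0, b, R) → baaaababbb[s0]□
Step 13: δ(s0, □) = (s0, b, R) → baaaababbbb[s0]□
Step 14: δ(s0, □) = (s0, b, R) → baaaababbbbb[s0]□
Step 15: δ(s0, □) = (s0, b, R) → baaaababbbbbb[s0]□

The machine has not reached a halting state after 15 steps.
The machine did not halt within the 15-step bound.

Answer: No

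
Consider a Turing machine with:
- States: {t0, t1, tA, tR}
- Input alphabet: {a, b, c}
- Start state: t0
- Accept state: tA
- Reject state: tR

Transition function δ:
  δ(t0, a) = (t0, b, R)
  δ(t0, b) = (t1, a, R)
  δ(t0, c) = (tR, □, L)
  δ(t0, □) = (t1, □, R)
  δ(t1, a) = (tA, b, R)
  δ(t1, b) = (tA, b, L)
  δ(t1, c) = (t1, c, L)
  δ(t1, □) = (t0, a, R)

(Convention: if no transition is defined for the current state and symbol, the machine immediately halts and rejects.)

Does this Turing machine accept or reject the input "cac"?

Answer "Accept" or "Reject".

Execution trace:
Initial: [t0]cac
Step 1: δ(t0, c) = (tR, □, L) → [tR]□□ac

The machine reaches the reject state tR and halts.

Answer: Reject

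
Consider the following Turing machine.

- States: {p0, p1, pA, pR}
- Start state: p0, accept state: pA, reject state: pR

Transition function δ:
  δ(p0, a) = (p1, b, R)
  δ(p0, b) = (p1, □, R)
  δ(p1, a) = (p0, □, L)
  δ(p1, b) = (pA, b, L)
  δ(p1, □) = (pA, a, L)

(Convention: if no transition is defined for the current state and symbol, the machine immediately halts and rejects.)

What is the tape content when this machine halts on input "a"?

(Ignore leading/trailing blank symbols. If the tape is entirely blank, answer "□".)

Execution trace:
Initial: [p0]a
Step 1: δ(p0, a) = (p1, b, R) → b[p1]□
Step 2: δ(p1, □) = (pA, a, L) → [pA]ba

The machine reaches the accept state pA and halts.

Final tape (ignoring leading/trailing blanks): ba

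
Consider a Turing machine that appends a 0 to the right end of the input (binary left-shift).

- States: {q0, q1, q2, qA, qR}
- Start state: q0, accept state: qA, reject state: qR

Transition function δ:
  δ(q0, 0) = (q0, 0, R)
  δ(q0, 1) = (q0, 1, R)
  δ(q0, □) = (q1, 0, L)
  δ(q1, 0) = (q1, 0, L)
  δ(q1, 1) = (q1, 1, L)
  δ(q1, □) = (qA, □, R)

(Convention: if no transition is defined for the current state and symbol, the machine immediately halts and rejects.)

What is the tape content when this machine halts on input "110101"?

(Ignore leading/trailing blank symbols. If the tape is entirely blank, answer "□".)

Execution trace:
Initial: [q0]110101
Step 1: δ(q0, 1) = (q0, 1, R) → 1[q0]10101
Step 2: δ(q0, 1) = (q0, 1, R) → 11[q0]0101
Step 3: δ(q0, 0) = (q0, 0, R) → 110[q0]101
Step 4: δ(q0, 1) = (q0, 1, R) → 1101[q0]01
Step 5: δ(q0, 0) = (q0, 0, R) → 11010[q0]1
Step 6: δ(q0, 1) = (q0, 1, R) → 110101[q0]□
Step 7: δ(q0, □) = (q1, 0, L) → 11010[q1]10
Step 8: δ(q1, 1) = (q1, 1, L) → 1101[q1]010
Step 9: δ(q1, 0) = (q1, 0, L) → 110[q1]1010
Step 10: δ(q1, 1) = (q1, 1, L) → 11[q1]01010
Step 11: δ(q1, 0) = (q1, 0, L) → 1[q1]101010
Step 12: δ(q1, 1) = (q1, 1, L) → [q1]1101010
Step 13: δ(q1, 1) = (q1, 1, L) → [q1]□1101010
Step 14: δ(q1, □) = (qA, □, R) → □[qA]1101010

The machine reaches the accept state qA and halts.

Final tape (ignoring leading/trailing blanks): 1101010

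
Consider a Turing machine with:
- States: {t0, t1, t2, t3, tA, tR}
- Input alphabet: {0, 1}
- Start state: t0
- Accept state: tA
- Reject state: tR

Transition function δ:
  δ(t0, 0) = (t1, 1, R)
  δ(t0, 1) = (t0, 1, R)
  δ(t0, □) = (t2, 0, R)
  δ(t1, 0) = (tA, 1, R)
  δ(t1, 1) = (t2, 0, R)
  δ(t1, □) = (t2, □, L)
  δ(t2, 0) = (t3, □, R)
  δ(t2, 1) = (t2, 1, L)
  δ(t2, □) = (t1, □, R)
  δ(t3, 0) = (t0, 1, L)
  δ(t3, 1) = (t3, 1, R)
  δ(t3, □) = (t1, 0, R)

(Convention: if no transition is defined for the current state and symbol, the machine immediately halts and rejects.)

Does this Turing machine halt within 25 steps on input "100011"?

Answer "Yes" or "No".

Execution trace:
Initial: [t0]100011
Step 1: δ(t0, 1) = (t0, 1, R) → 1[t0]00011
Step 2: δ(t0, 0) = (t1, 1, R) → 11[t1]0011
Step 3: δ(t1, 0) = (tA, 1, R) → 111[tA]011

The machine reaches the accept state tA and halts.
The machine halted after 3 steps (within the 25-step bound).

Answer: Yes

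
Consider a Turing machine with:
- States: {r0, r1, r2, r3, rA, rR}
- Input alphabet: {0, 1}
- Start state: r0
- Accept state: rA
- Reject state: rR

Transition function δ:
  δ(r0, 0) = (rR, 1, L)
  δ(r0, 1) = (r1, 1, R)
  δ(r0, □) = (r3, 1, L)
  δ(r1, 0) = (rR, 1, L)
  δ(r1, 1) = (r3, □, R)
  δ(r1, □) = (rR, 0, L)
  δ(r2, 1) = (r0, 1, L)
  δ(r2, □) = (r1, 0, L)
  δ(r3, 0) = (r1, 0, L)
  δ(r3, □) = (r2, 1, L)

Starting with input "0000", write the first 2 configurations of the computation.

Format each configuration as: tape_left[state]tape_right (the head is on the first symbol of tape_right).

Transitions applied:
Step 1: δ(r0, 0) = (rR, 1, L)

The first 2 configurations are:
[r0]0000 ⊢ [rR]□1000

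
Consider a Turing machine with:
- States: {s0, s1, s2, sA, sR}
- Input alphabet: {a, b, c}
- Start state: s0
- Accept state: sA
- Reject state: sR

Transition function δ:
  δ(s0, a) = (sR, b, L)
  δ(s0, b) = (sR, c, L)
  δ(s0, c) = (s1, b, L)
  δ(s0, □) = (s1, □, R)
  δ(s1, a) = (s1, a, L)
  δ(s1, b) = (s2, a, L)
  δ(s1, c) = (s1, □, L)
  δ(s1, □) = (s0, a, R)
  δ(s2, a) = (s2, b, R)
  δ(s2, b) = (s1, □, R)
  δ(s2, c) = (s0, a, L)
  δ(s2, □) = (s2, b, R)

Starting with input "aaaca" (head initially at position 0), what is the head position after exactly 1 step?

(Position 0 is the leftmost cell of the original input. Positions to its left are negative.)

Execution trace (head position shown):
Step 0: [s0]aaaca  (head at position 0)
Step 1: move left → [sR]□baaca  (head at position -1)

After 1 step, the head is at position -1.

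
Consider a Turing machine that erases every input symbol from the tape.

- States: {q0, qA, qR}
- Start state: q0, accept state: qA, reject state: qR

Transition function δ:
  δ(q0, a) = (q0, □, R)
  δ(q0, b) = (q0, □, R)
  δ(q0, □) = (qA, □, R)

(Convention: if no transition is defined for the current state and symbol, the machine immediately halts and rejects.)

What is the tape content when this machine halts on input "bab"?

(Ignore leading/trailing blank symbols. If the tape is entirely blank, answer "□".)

Execution trace:
Initial: [q0]bab
Step 1: δ(q0, b) = (q0, □, R) → □[q0]ab
Step 2: δ(q0, a) = (q0, □, R) → □□[q0]b
Step 3: δ(q0, b) = (q0, □, R) → □□□[q0]□
Step 4: δ(q0, □) = (qA, □, R) → □□□□[qA]□

The machine reaches the accept state qA and halts.

Final tape (ignoring leading/trailing blanks): □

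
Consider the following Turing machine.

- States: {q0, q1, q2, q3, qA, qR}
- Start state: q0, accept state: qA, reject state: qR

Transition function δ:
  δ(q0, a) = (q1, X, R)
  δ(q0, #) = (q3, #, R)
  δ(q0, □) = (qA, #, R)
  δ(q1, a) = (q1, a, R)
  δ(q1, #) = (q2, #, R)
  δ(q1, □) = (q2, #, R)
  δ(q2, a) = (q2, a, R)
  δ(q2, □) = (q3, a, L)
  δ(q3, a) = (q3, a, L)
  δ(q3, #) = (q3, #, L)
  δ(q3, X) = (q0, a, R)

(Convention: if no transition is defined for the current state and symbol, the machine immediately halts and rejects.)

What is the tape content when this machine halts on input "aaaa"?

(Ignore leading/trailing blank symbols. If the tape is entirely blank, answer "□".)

Execution trace:
Initial: [q0]aaaa
Step 1: δ(q0, a) = (q1, X, R) → X[q1]aaa
Step 2: δ(q1, a) = (q1, a, R) → Xa[q1]aa
Step 3: δ(q1, a) = (q1, a, R) → Xaa[q1]a
Step 4: δ(q1, a) = (q1, a, R) → Xaaa[q1]□
Step 5: δ(q1, □) = (q2, #, R) → Xaaa#[q2]□
Step 6: δ(q2, □) = (q3, a, L) → Xaaa[q3]#a
Step 7: δ(q3, #) = (q3, #, L) → Xaa[q3]a#a
Step 8: δ(q3, a) = (q3, a, L) → Xa[q3]aa#a
Step 9: δ(q3, a) = (q3, a, L) → X[q3]aaa#a
Step 10: δ(q3, a) = (q3, a, L) → [q3]Xaaa#a
Step 11: δ(q3, X) = (q0, a, R) → a[q0]aaa#a
Step 12: δ(q0, a) = (q1, X, R) → aX[q1]aa#a
Step 13: δ(q1, a) = (q1, a, R) → aXa[q1]a#a
Step 14: δ(q1, a) = (q1, a, R) → aXaa[q1]#a
Step 15: δ(q1, #) = (q2, #, R) → aXaa#[q2]a
Step 16: δ(q2, a) = (q2, a, R) → aXaa#a[q2]□
Step 17: δ(q2, □) = (q3, a, L) → aXaa#[q3]aa
Step 18: δ(q3, a) = (q3, a, L) → aXaa[q3]#aa
Step 19: δ(q3, #) = (q3, #, L) → aXa[q3]a#aa
Step 20: δ(q3, a) = (q3, a, L) → aX[q3]aa#aa
Step 21: δ(q3, a) = (q3, a, L) → a[q3]Xaa#aa
Step 22: δ(q3, X) = (q0, a, R) → aa[q0]aa#aa
Step 23: δ(q0, a) = (q1, X, R) → aaX[q1]a#aa
Step 24: δ(q1, a) = (q1, a, R) → aaXa[q1]#aa
Step 25: δ(q1, #) = (q2, #, R) → aaXa#[q2]aa
Step 26: δ(q2, a) = (q2, a, R) → aaXa#a[q2]a
Step 27: δ(q2, a) = (q2, a, R) → aaXa#aa[q2]□
Step 28: δ(q2, □) = (q3, a, L) → aaXa#a[q3]aa
Step 29: δ(q3, a) = (q3, a, L) → aaXa#[q3]aaa
Step 30: δ(q3, a) = (q3, a, L) → aaXa[q3]#aaa
Step 31: δ(q3, #) = (q3, #, L) → aaX[q3]a#aaa
Step 32: δ(q3, a) = (q3, a, L) → aa[q3]Xa#aaa
Step 33: δ(q3, X) = (q0, a, R) → aaa[q0]a#aaa
Step 34: δ(q0, a) = (q1, X, R) → aaaX[q1]#aaa
Step 35: δ(q1, #) = (q2, #, R) → aaaX#[q2]aaa
Step 36: δ(q2, a) = (q2, a, R) → aaaX#a[q2]aa
Step 37: δ(q2, a) = (q2, a, R) → aaaX#aa[q2]a
Step 38: δ(q2, a) = (q2, a, R) → aaaX#aaa[q2]□
Step 39: δ(q2, □) = (q3, a, L) → aaaX#aa[q3]aa
Step 40: δ(q3, a) = (q3, a, L) → aaaX#a[q3]aaa
Step 41: δ(q3, a) = (q3, a, L) → aaaX#[q3]aaaa
Step 42: δ(q3, a) = (q3, a, L) → aaaX[q3]#aaaa
Step 43: δ(q3, #) = (q3, #, L) → aaa[q3]X#aaaa
Step 44: δ(q3, X) = (q0, a, R) → aaaa[q0]#aaaa
Step 45: δ(q0, #) = (q3, #, R) → aaaa#[q3]aaaa
Step 46: δ(q3, a) = (q3, a, L) → aaaa[q3]#aaaa
Step 47: δ(q3, #) = (q3, #, L) → aaa[q3]a#aaaa
Step 48: δ(q3, a) = (q3, a, L) → aa[q3]aa#aaaa
Step 49: δ(q3, a) = (q3, a, L) → a[q3]aaa#aaaa
Step 50: δ(q3, a) = (q3, a, L) → [q3]aaaa#aaaa
Step 51: δ(q3, a) = (q3, a, L) → [q3]□aaaa#aaaa

No transition is defined for δ(q3, □). By convention the machine halts and rejects.

Final tape (ignoring leading/trailing blanks): aaaa#aaaa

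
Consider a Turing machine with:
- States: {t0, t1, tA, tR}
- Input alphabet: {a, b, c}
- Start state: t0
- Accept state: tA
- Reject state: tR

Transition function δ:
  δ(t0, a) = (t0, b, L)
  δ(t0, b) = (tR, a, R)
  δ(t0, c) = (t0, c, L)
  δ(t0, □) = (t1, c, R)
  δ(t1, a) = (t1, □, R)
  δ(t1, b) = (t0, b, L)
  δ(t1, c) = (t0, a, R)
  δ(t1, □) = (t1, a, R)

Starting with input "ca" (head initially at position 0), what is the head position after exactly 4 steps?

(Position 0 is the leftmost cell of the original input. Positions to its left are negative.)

Execution trace (head position shown):
Step 0: [t0]ca  (head at position 0)
Step 1: move left → [t0]□ca  (head at position -1)
Step 2: move right → c[t1]ca  (head at position 0)
Step 3: move right → ca[t0]a  (head at position 1)
Step 4: move left → c[t0]ab  (head at position 0)

After 4 steps, the head is at position 0.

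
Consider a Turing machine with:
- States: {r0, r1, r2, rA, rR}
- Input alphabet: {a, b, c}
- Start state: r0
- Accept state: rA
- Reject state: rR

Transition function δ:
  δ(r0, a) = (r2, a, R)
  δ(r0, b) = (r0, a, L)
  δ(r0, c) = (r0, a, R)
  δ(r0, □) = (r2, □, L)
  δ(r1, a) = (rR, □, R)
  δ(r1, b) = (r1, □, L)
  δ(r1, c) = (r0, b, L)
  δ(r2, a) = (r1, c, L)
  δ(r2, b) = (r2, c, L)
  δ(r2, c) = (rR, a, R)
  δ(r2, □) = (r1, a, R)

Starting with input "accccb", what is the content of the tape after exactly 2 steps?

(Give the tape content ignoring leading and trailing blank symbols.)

Execution trace:
Initial: [r0]accccb
Step 1: δ(r0, a) = (r2, a, R) → a[r2]ccccb
Step 2: δ(r2, c) = (rR, a, R) → aa[rR]cccb

The machine reaches the reject state rR and halts.

After 2 steps, the tape (ignoring leading/trailing blanks) is: aacccb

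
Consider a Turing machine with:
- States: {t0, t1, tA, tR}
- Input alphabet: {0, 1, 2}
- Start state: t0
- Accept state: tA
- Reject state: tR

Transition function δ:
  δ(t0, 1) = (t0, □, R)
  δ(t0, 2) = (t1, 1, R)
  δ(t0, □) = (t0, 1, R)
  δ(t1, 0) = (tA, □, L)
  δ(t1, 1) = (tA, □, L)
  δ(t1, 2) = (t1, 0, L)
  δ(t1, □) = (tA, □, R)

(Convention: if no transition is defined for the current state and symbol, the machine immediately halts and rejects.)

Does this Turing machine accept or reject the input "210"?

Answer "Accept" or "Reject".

Execution trace:
Initial: [t0]210
Step 1: δ(t0, 2) = (t1, 1, R) → 1[t1]10
Step 2: δ(t1, 1) = (tA, □, L) → [tA]1□0

The machine reaches the accept state tA and halts.

Answer: Accept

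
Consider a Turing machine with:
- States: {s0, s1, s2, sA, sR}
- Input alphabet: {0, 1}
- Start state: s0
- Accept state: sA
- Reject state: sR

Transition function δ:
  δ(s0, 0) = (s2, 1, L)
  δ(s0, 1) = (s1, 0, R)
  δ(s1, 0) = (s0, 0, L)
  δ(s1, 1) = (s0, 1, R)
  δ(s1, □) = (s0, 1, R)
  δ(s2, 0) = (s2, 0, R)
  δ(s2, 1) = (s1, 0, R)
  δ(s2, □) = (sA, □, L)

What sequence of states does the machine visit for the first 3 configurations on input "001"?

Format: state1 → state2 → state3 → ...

Execution trace:
Initial: [s0]001
Step 1: δ(s0, 0) = (s2, 1, L) → [s2]□101
Step 2: δ(s2, □) = (sA, □, L) → [sA]□□101

The machine reaches the accept state sA and halts.

State sequence: s0 → s2 → sA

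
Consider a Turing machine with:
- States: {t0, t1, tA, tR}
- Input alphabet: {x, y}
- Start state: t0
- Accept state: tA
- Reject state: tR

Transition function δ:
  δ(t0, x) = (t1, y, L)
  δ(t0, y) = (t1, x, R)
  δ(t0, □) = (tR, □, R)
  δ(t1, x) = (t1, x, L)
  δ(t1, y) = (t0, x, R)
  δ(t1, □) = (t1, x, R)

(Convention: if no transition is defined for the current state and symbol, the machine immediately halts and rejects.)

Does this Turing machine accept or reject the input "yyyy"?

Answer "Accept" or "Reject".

Execution trace:
Initial: [t0]yyyy
Step 1: δ(t0, y) = (t1, x, R) → x[t1]yyy
Step 2: δ(t1, y) = (t0, x, R) → xx[t0]yy
Step 3: δ(t0, y) = (t1, x, R) → xxx[t1]y
Step 4: δ(t1, y) = (t0, x, R) → xxxx[t0]□
Step 5: δ(t0, □) = (tR, □, R) → xxxx□[tR]□

The machine reaches the reject state tR and halts.

Answer: Reject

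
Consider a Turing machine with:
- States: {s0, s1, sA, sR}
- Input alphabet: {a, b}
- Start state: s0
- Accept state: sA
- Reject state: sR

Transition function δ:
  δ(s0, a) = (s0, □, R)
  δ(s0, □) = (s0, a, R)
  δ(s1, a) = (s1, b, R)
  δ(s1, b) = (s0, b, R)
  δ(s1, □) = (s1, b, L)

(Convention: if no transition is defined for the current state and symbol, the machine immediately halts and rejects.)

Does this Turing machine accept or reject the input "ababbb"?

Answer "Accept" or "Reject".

Execution trace:
Initial: [s0]ababbb
Step 1: δ(s0, a) = (s0, □, R) → □[s0]babbb

No transition is defined for δ(s0, b). By convention the machine halts and rejects.

Answer: Reject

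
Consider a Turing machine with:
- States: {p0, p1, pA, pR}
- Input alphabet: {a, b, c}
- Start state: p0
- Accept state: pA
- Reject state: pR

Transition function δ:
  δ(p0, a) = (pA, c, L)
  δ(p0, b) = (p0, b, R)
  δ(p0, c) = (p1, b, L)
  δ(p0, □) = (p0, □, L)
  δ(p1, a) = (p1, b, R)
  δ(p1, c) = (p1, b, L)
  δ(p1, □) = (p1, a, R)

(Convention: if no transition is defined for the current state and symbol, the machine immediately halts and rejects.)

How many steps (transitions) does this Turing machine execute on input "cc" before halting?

Execution trace:
Initial: [p0]cc
Step 1: δ(p0, c) = (p1, b, L) → [p1]□bc
Step 2: δ(p1, □) = (p1, a, R) → a[p1]bc

No transition is defined for δ(p1, b). By convention the machine halts and rejects.

The machine executed 2 steps before halting.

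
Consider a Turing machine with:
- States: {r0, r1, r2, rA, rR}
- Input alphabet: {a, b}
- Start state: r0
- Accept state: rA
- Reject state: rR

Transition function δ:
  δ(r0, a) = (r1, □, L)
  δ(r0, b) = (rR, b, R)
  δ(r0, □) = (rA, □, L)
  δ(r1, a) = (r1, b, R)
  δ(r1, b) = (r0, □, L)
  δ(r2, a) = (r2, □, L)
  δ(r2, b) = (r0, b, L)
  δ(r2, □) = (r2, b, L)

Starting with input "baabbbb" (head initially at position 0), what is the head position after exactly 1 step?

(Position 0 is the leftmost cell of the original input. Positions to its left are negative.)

Execution trace (head position shown):
Step 0: [r0]baabbbb  (head at position 0)
Step 1: move right → b[rR]aabbbb  (head at position 1)

After 1 step, the head is at position 1.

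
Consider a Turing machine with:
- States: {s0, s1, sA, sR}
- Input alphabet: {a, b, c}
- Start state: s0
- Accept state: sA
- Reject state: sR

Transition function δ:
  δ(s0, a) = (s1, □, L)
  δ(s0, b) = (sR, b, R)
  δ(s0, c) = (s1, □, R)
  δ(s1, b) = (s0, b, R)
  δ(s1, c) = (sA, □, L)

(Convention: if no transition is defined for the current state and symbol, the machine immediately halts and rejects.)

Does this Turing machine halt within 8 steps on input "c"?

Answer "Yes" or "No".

Execution trace:
Initial: [s0]c
Step 1: δ(s0, c) = (s1, □, R) → □[s1]□

No transition is defined for δ(s1, □). By convention the machine halts and rejects.
The machine halted after 1 step (within the 8-step bound).

Answer: Yes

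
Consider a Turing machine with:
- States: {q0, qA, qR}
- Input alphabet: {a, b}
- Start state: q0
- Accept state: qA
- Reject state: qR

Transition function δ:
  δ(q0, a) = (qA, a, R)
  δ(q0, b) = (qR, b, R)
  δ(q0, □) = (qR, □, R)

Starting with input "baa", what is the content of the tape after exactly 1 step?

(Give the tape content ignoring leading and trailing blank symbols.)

Execution trace:
Initial: [q0]baa
Step 1: δ(q0, b) = (qR, b, R) → b[qR]aa

The machine reaches the reject state qR and halts.

After 1 step, the tape (ignoring leading/trailing blanks) is: baa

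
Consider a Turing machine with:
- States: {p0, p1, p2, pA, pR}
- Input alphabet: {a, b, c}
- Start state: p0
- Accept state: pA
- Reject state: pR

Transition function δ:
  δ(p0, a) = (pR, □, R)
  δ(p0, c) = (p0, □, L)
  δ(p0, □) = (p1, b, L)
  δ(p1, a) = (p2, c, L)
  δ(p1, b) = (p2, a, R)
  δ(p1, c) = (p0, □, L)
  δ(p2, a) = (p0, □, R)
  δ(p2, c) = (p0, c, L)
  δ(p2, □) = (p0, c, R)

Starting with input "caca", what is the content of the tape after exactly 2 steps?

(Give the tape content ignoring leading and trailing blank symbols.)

Execution trace:
Initial: [p0]caca
Step 1: δ(p0, c) = (p0, □, L) → [p0]□□aca
Step 2: δ(p0, □) = (p1, b, L) → [p1]□b□aca

No transition is defined for δ(p1, □). By convention the machine halts and rejects.

After 2 steps, the tape (ignoring leading/trailing blanks) is: b□aca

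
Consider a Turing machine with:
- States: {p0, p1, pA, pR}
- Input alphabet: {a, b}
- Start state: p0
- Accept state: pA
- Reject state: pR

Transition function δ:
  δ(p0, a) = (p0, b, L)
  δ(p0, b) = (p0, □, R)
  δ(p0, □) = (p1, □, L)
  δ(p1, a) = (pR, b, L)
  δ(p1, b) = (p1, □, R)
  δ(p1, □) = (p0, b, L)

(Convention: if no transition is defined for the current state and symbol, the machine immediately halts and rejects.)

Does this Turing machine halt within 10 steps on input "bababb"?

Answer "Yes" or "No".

Execution trace:
Initial: [p0]bababb
Step 1: δ(p0, b) = (p0, □, R) → □[p0]ababb
Step 2: δ(p0, a) = (p0, b, L) → [p0]□bbabb
Step 3: δ(p0, □) = (p1, □, L) → [p1]□□bbabb
Step 4: δ(p1, □) = (p0, b, L) → [p0]□b□bbabb
Step 5: δ(p0, □) = (p1, □, L) → [p1]□□b□bbabb
Step 6: δ(p1, □) = (p0, b, L) → [p0]□b□b□bbabb
Step 7: δ(p0, □) = (p1, □, L) → [p1]□□b□b□bbabb
Step 8: δ(p1, □) = (p0, b, L) → [p0]□b□b□b□bbabb
Step 9: δ(p0, □) = (p1, □, L) → [p1]□□b□b□b□bbabb
Step 10: δ(p1, □) = (p0, b, L) → [p0]□b□b□b□b□bbabb

The machine has not reached a halting state after 10 steps.
The machine did not halt within the 10-step bound.

Answer: No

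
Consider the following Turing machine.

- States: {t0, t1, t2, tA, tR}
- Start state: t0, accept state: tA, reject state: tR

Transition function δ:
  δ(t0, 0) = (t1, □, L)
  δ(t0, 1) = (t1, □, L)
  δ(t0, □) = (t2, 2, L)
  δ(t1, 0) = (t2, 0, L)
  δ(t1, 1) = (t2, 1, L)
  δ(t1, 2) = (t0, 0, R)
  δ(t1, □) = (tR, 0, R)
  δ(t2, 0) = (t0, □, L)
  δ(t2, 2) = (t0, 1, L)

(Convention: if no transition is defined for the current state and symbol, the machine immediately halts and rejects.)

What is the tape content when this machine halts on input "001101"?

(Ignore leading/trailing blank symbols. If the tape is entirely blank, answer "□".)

Execution trace:
Initial: [t0]001101
Step 1: δ(t0, 0) = (t1, □, L) → [t1]□□01101
Step 2: δ(t1, □) = (tR, 0, R) → 0[tR]□01101

The machine reaches the reject state tR and halts.

Final tape (ignoring leading/trailing blanks): 0□01101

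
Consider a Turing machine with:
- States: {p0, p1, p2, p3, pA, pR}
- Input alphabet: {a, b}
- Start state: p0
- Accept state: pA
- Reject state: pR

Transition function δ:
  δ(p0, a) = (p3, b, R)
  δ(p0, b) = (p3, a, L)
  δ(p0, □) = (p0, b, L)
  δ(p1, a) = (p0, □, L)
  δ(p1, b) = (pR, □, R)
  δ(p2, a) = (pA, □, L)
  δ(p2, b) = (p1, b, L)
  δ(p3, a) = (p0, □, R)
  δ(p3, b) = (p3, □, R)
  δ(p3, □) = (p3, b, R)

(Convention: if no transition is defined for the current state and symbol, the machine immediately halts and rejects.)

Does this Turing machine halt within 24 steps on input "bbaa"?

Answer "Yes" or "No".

Execution trace:
Initial: [p0]bbaa
Step 1: δ(p0, b) = (p3, a, L) → [p3]□abaa
Step 2: δ(p3, □) = (p3, b, R) → b[p3]abaa
Step 3: δ(p3, a) = (p0, □, R) → b□[p0]baa
Step 4: δ(p0, b) = (p3, a, L) → b[p3]□aaa
Step 5: δ(p3, □) = (p3, b, R) → bb[p3]aaa
Step 6: δ(p3, a) = (p0, □, R) → bb□[p0]aa
Step 7: δ(p0, a) = (p3, b, R) → bb□b[p3]a
Step 8: δ(p3, a) = (p0, □, R) → bb□b□[p0]□
Step 9: δ(p0, □) = (p0, b, L) → bb□b[p0]□b
Step 10: δ(p0, □) = (p0, b, L) → bb□[p0]bbb
Step 11: δ(p0, b) = (p3, a, L) → bb[p3]□abb
Step 12: δ(p3, □) = (p3, b, R) → bbb[p3]abb
Step 13: δ(p3, a) = (p0, □, R) → bbb□[p0]bb
Step 14: δ(p0, b) = (p3, a, L) → bbb[p3]□ab
Step 15: δ(p3, □) = (p3, b, R) → bbbb[p3]ab
Step 16: δ(p3, a) = (p0, □, R) → bbbb□[p0]b
Step 17: δ(p0, b) = (p3, a, L) → bbbb[p3]□a
Step 18: δ(p3, □) = (p3, b, R) → bbbbb[p3]a
Step 19: δ(p3, a) = (p0, □, R) → bbbbb□[p0]□
Step 20: δ(p0, □) = (p0, b, L) → bbbbb[p0]□b
Step 21: δ(p0, □) = (p0, b, L) → bbbb[p0]bbb
Step 22: δ(p0, b) = (p3, a, L) → bbb[p3]babb
Step 23: δ(p3, b) = (p3, □, R) → bbb□[p3]abb
Step 24: δ(p3, a) = (p0, □, R) → bbb□□[p0]bb

The machine has not reached a halting state after 24 steps.
The machine did not halt within the 24-step bound.

Answer: No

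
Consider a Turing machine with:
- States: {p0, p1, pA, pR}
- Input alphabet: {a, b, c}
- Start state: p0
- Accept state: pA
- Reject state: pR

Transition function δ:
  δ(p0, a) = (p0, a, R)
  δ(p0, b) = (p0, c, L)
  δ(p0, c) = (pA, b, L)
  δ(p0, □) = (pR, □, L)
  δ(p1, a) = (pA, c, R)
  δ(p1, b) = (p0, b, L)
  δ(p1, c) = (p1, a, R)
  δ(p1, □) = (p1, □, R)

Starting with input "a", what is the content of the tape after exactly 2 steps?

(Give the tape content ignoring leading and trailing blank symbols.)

Execution trace:
Initial: [p0]a
Step 1: δ(p0, a) = (p0, a, R) → a[p0]□
Step 2: δ(p0, □) = (pR, □, L) → [pR]a□

The machine reaches the reject state pR and halts.

After 2 steps, the tape (ignoring leading/trailing blanks) is: a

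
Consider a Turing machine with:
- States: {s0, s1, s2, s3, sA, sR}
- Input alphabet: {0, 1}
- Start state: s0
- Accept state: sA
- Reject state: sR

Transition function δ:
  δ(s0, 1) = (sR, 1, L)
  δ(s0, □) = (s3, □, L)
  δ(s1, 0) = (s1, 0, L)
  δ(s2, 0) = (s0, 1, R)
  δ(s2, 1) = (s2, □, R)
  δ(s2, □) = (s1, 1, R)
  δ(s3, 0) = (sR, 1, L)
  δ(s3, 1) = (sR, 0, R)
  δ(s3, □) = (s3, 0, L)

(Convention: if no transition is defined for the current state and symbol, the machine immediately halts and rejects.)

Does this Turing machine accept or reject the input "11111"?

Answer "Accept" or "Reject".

Execution trace:
Initial: [s0]11111
Step 1: δ(s0, 1) = (sR, 1, L) → [sR]□11111

The machine reaches the reject state sR and halts.

Answer: Reject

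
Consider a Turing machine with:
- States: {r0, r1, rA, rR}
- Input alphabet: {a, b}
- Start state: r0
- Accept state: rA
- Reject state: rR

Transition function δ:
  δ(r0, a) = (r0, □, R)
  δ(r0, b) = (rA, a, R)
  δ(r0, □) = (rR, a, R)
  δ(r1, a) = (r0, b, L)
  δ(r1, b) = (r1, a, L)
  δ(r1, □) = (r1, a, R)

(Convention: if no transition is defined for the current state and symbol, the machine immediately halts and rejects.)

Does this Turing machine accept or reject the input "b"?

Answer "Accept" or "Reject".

Execution trace:
Initial: [r0]b
Step 1: δ(r0, b) = (rA, a, R) → a[rA]□

The machine reaches the accept state rA and halts.

Answer: Accept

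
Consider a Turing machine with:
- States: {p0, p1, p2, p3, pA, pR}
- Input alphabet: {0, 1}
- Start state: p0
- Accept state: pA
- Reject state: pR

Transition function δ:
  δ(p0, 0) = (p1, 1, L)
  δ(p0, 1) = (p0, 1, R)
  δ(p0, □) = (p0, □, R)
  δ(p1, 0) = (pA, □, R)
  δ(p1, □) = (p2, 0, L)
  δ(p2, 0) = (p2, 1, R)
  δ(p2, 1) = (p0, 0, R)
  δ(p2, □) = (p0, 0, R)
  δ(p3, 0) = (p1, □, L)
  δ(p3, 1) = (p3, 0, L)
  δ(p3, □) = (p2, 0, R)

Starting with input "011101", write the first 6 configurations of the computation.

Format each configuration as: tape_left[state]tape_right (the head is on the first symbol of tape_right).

Transitions applied:
Step 1: δ(p0, 0) = (p1, 1, L)
Step 2: δ(p1, □) = (p2, 0, L)
Step 3: δ(p2, □) = (p0, 0, R)
Step 4: δ(p0, 0) = (p1, 1, L)
Step 5: δ(p1, 0) = (pA, □, R)

The first 6 configurations are:
[p0]011101 ⊢ [p1]□111101 ⊢ [p2]□0111101 ⊢ 0[p0]0111101 ⊢ [p1]01111101 ⊢ □[pA]1111101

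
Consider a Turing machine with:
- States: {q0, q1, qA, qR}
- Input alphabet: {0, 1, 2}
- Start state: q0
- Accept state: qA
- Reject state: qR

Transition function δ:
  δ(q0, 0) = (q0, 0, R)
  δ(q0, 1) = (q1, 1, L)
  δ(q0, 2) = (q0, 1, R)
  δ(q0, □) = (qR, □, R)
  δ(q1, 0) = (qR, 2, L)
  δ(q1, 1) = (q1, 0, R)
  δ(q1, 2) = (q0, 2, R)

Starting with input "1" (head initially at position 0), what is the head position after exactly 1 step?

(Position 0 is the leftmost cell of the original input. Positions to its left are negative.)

Execution trace (head position shown):
Step 0: [q0]1  (head at position 0)
Step 1: move left → [q1]□1  (head at position -1)

After 1 step, the head is at position -1.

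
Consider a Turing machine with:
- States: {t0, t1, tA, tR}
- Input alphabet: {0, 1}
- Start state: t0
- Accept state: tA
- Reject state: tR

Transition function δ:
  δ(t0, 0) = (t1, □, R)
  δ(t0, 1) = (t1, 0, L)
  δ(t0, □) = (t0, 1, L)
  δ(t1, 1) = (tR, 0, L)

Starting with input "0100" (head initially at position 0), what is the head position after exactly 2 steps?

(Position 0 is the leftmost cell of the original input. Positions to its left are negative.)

Execution trace (head position shown):
Step 0: [t0]0100  (head at position 0)
Step 1: move right → □[t1]100  (head at position 1)
Step 2: move left → [tR]□000  (head at position 0)

After 2 steps, the head is at position 0.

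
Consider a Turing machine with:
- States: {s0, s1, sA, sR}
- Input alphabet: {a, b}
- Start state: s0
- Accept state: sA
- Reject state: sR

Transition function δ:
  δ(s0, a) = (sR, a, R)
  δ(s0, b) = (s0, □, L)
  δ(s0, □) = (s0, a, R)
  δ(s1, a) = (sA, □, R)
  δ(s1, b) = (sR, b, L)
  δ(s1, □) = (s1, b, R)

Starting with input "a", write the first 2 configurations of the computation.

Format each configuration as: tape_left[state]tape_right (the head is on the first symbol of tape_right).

Transitions applied:
Step 1: δ(s0, a) = (sR, a, R)

The first 2 configurations are:
[s0]a ⊢ a[sR]□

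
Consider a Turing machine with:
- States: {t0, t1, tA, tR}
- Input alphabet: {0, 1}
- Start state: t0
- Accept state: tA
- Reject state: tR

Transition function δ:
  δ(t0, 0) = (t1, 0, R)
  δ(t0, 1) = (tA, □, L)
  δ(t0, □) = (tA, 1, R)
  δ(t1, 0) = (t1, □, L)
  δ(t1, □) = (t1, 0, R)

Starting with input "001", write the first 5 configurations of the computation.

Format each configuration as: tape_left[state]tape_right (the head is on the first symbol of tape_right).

Transitions applied:
Step 1: δ(t0, 0) = (t1, 0, R)
Step 2: δ(t1, 0) = (t1, □, L)
Step 3: δ(t1, 0) = (t1, □, L)
Step 4: δ(t1, □) = (t1, 0, R)

The first 5 configurations are:
[t0]001 ⊢ 0[t1]01 ⊢ [t1]0□1 ⊢ [t1]□□□1 ⊢ 0[t1]□□1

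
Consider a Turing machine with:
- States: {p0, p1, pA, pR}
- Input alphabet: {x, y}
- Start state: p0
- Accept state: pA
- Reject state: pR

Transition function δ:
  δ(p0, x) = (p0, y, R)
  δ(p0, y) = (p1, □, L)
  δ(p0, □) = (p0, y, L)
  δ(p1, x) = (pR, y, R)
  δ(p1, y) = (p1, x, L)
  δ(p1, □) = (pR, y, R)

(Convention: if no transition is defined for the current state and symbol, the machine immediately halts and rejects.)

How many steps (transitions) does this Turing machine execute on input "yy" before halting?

Execution trace:
Initial: [p0]yy
Step 1: δ(p0, y) = (p1, □, L) → [p1]□□y
Step 2: δ(p1, □) = (pR, y, R) → y[pR]□y

The machine reaches the reject state pR and halts.

The machine executed 2 steps before halting.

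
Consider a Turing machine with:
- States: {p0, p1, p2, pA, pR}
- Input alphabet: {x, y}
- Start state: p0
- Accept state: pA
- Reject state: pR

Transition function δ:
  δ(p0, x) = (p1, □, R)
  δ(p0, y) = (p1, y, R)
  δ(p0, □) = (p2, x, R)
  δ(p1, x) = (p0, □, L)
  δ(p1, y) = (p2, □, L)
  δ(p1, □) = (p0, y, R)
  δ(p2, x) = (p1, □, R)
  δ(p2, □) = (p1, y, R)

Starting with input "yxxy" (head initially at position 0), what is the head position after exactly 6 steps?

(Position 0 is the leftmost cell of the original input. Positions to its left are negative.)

Execution trace (head position shown):
Step 0: [p0]yxxy  (head at position 0)
Step 1: move right → y[p1]xxy  (head at position 1)
Step 2: move left → [p0]y□xy  (head at position 0)
Step 3: move right → y[p1]□xy  (head at position 1)
Step 4: move right → yy[p0]xy  (head at position 2)
Step 5: move right → yy□[p1]y  (head at position 3)
Step 6: move left → yy[p2]□□  (head at position 2)

After 6 steps, the head is at position 2.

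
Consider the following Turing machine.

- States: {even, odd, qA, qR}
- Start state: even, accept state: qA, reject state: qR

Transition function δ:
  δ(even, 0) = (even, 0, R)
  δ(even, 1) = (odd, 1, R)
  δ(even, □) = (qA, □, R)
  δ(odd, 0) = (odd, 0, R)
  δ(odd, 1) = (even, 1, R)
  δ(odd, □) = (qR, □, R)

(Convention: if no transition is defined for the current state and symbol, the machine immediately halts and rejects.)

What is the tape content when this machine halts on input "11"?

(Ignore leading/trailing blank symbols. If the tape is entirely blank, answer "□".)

Execution trace:
Initial: [even]11
Step 1: δ(even, 1) = (odd, 1, R) → 1[odd]1
Step 2: δ(odd, 1) = (even, 1, R) → 11[even]□
Step 3: δ(even, □) = (qA, □, R) → 11□[qA]□

The machine reaches the accept state qA and halts.

Final tape (ignoring leading/trailing blanks): 11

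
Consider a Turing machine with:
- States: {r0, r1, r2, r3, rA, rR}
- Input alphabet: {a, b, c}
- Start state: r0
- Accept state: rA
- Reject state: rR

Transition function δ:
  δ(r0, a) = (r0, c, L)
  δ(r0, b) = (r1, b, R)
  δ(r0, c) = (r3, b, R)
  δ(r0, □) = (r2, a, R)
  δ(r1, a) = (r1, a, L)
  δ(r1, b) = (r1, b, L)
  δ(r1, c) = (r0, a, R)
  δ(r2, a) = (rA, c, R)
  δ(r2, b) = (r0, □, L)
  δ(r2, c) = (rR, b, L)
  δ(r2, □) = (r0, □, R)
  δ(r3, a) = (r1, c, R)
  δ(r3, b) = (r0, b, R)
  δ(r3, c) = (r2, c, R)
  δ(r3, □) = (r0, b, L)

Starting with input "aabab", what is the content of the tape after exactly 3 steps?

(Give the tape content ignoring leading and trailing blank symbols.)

Execution trace:
Initial: [r0]aabab
Step 1: δ(r0, a) = (r0, c, L) → [r0]□cabab
Step 2: δ(r0, □) = (r2, a, R) → a[r2]cabab
Step 3: δ(r2, c) = (rR, b, L) → [rR]ababab

The machine reaches the reject state rR and halts.

After 3 steps, the tape (ignoring leading/trailing blanks) is: ababab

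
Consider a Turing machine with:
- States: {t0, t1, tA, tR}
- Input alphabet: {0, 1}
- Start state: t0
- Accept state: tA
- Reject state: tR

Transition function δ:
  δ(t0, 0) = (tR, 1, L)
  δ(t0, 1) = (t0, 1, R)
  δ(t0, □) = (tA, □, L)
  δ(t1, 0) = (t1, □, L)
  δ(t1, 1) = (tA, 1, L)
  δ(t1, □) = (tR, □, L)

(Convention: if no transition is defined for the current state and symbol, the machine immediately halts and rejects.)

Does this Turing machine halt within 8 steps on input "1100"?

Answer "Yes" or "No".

Execution trace:
Initial: [t0]1100
Step 1: δ(t0, 1) = (t0, 1, R) → 1[t0]100
Step 2: δ(t0, 1) = (t0, 1, R) → 11[t0]00
Step 3: δ(t0, 0) = (tR, 1, L) → 1[tR]110

The machine reaches the reject state tR and halts.
The machine halted after 3 steps (within the 8-step bound).

Answer: Yes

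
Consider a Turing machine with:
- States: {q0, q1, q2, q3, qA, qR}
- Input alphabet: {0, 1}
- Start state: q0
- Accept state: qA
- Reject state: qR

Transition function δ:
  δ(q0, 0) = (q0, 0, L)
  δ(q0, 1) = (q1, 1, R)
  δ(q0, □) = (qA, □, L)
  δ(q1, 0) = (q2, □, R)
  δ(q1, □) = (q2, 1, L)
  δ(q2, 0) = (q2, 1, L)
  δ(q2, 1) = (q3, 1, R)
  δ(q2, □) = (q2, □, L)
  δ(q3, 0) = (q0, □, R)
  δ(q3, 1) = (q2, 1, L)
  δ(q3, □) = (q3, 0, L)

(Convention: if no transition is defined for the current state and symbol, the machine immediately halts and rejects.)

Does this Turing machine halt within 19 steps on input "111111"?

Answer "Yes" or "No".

Execution trace:
Initial: [q0]111111
Step 1: δ(q0, 1) = (q1, 1, R) → 1[q1]11111

No transition is defined for δ(q1, 1). By convention the machine halts and rejects.
The machine halted after 1 step (within the 19-step bound).

Answer: Yes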